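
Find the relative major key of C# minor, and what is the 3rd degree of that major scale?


Let's work it out.
The relative major shares the key signature and is a minor 3rd above the minor tonic
A minor 3rd above C# is E
→ relative major of C# minor is E major
E major scale: E F# G# A B C# D#
= E major; 3rd degree = G#


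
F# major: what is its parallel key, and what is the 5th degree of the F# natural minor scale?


Solution.
Parallel keys share the same tonic but differ in mode
F# major → parallel is F# minor
F# natural minor scale: F# G# A B C# D E
= F# minor; 5th degree = C#


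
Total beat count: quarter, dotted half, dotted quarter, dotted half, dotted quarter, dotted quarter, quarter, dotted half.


Beat values:
  quarter = 1 beat
  dotted half = 3 beats
  dotted quarter = 1.5 beats
  dotted half = 3 beats
  dotted quarter = 1.5 beats
  dotted quarter = 1.5 beats
  quarter = 1 beat
  dotted half = 3 beats
Sum = 1 + 3 + 1.5 + 3 + 1.5 + 1.5 + 1 + 3
= 15.5 beats


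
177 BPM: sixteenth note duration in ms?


One quarter-note beat = 60000 / BPM = 60000 / 177 ms
Sixteenth note = 1/4 × quarter note
Duration = 1/4 × 60000 / 177 = 15000 / 177
= 84.7 ms


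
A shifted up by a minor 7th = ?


Let's work it out.
minor 7th: 7 letter names, 10 semitones
Letter: A + 6 → G
Pitch: A + 10 semitones, spelled as a G → G
= G


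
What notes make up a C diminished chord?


Solution.
Diminished triad = root + minor 3rd (3 semitones) + diminished 5th (6 semitones)
A triad on C stacks thirds, so the chord tones use letter names C-E-G
Root: C
Minor 3rd above C: Eb
Diminished 5th above C: Gb
Chord = C Eb Gb


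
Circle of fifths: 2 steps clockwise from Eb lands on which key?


Reasoning:
Each clockwise step on the circle of fifths moves up a perfect 5th
From Eb: Eb → Bb → F
= F


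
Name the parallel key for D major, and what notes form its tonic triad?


Solution.
Parallel keys share the same tonic but differ in mode
D major → parallel is D minor
Tonic triad of D minor = D F A
= D minor; triad = D F A


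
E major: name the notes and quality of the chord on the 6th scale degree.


Let's work it out.
E major scale: E F# G# A B C# D#
Diatonic triad on degree 6 stacks scale notes 6, 1, 3: C# E G#
C#→E = 3 semitones; C#→G# = 7 semitones → minor triad
= C# E G# (minor)


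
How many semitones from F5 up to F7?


Absolute semitone position = octave×12 + chromatic position
F5: 5×12 + 5 = 65
F7: 7×12 + 5 = 89
Difference = 89 - 65 = 24
= 24 semitones


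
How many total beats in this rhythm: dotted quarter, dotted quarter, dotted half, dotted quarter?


Reasoning:
Beat values:
  dotted quarter = 1.5 beats
  dotted quarter = 1.5 beats
  dotted half = 3 beats
  dotted quarter = 1.5 beats
Sum = 1.5 + 1.5 + 3 + 1.5
= 7.5 beats


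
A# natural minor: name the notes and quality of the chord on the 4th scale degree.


Working:
A# natural minor scale: A# B# C# D# E# F# G#
Diatonic triad on degree 4 stacks scale notes 4, 6, 1: D# F# A#
D#→F# = 3 semitones; D#→A# = 7 semitones → minor triad
= D# F# A# (minor)


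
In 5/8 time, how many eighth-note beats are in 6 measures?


Solution.
Time signature 5/8: the bottom number 8 means the eighth note gets one count
The top number 5 means 5 eighth-note beats per measure
Total = 5 × 6 measures
= 30 eighth-note beats


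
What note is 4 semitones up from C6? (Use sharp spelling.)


C6: chromatic position 0 in octave 6 → absolute = 6×12 + 0 = 72
Transpose up 4: 72 + 4 = 76
76 = 6×12 + 4 → E in octave 6
Result = E6


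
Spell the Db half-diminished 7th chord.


Solution.
Half-diminished 7th chord = root + minor 3rd + diminished 5th + minor 7th
Seventh chords stack in thirds, so the letter names are D-F-A-C
Root: Db
Minor 3rd above Db: Fb
Diminished 5th above Db: Abb
Minor 7th above Db: Cb
Chord = Db Fb Abb Cb


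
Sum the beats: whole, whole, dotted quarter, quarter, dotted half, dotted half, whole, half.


Reasoning:
Beat values:
  whole = 4 beats
  whole = 4 beats
  dotted quarter = 1.5 beats
  quarter = 1 beat
  dotted half = 3 beats
  dotted half = 3 beats
  whole = 4 beats
  half = 2 beats
Sum = 4 + 4 + 1.5 + 1 + 3 + 3 + 4 + 2
= 22.5 beats


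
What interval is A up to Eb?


Let's work it out.
Letter names: A → E spans 5 letter names → a 5th
Semitones: A → Eb = 6 half-steps
A 5th of 6 semitones is a diminished 5th
= diminished 5th


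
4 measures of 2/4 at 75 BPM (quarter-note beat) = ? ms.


Let's work it out.
Quarter-note beat duration = 60000 / 75 ms
Beats per measure (2/4) = 2
One measure = 2 × 60000 / 75 = 120000 / 75 ms
4 measures = 4 × 120000 / 75 = 480000 / 75
= 6400.0 ms


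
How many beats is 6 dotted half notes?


Working:
Base half note = 2 beats
Dot 1 adds half the previous value: +1
One dotted half = 2 + 1 = 3
6 of them = 6 × 3 = 18
= 18 beats


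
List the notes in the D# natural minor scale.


Reasoning:
Natural minor scale pattern: W-H-W-W-H-W-W (2-1-2-2-1-2-2 semitones)
Starting from D#:
  D# + 2 semitones → E#
  E# + 1 semitone → F#
  F# + 2 semitones → G#
  G# + 2 semitones → A#
  A# + 1 semitone → B
  B + 2 semitones → C#
  C# + 2 semitones → D#
Scale = D# E# F# G# A# B C#


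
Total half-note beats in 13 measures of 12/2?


Working:
Time signature 12/2: the bottom number 2 means the half note gets one count
The top number 12 means 12 half-note beats per measure
Total = 12 × 13 measures
= 156 half-note beats


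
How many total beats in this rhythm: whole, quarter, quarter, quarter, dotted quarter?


Beat values:
  whole = 4 beats
  quarter = 1 beat
  quarter = 1 beat
  quarter = 1 beat
  dotted quarter = 1.5 beats
Sum = 4 + 1 + 1 + 1 + 1.5
= 8.5 beats


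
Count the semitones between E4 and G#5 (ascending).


Let's work it out.
Absolute semitone position = octave×12 + chromatic position
E4: 4×12 + 4 = 52
G#5: 5×12 + 8 = 68
Difference = 68 - 52 = 16
= 16 semitones


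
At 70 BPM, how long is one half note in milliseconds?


Solution.
One quarter-note beat = 60000 / BPM = 60000 / 70 ms
Half note = 2 × quarter note
Duration = 2 × 60000 / 70 = 120000 / 70
= 1714.3 ms


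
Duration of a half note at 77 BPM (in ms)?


Step by step:
One quarter-note beat = 60000 / BPM = 60000 / 77 ms
Half note = 2 × quarter note
Duration = 2 × 60000 / 77 = 120000 / 77
= 1558.4 ms


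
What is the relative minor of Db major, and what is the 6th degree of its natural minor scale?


Let's work it out.
The relative minor shares the major's key signature and starts on its 6th degree
6th degree = a major 6th above the tonic; a major 6th above Db is Bb
→ relative minor of Db major is Bb minor
Bb natural minor scale: Bb C Db Eb F Gb Ab
= Bb minor; 6th degree = Gb


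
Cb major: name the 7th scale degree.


Let's work it out.
Major scale pattern: W-W-H-W-W-W-H (2-2-1-2-2-2-1 semitones)
Starting from Cb:
  Cb + 2 semitones → Db
  Db + 2 semitones → Eb
  Eb + 1 semitone → Fb
  Fb + 2 semitones → Gb
  Gb + 2 semitones → Ab
  Ab + 2 semitones → Bb
  Bb + 1 semitone → Cb
Scale: Cb Db Eb Fb Gb Ab Bb
Degree 7 = Bb


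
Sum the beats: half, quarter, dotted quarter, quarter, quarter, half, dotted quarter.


Working:
Beat values:
  half = 2 beats
  quarter = 1 beat
  dotted quarter = 1.5 beats
  quarter = 1 beat
  quarter = 1 beat
  half = 2 beats
  dotted quarter = 1.5 beats
Sum = 2 + 1 + 1.5 + 1 + 1 + 2 + 1.5
= 10 beats


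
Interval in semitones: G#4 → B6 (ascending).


Reasoning:
Absolute semitone position = octave×12 + chromatic position
G#4: 4×12 + 8 = 56
B6: 6×12 + 11 = 83
Difference = 83 - 56 = 27
= 27 semitones


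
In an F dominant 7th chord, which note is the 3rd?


Dominant 7th chord = root + major 3rd + perfect 5th + minor 7th
Seventh chords stack in thirds, so the letter names are F-A-C-E
Root: F
Major 3rd above F: A
Perfect 5th above F: C
Minor 7th above F: Eb
The 3rd = A


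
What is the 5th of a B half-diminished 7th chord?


Half-diminished 7th chord = root + minor 3rd + diminished 5th + minor 7th
Seventh chords stack in thirds, so the letter names are B-D-F-A
Root: B
Minor 3rd above B: D
Diminished 5th above B: F
Minor 7th above B: A
The 5th = F


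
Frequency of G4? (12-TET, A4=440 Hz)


Solution.
f = 440 × 2^(n/12) where n = semitones from A4
G4: -2 semitones from A4
f = 440 × 2^(-2/12)
f = 392.00 Hz


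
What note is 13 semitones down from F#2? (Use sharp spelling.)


Reasoning:
F#2: chromatic position 6 in octave 2 → absolute = 2×12 + 6 = 30
Transpose down 13: 30 - 13 = 17
17 = 1×12 + 5 → F in octave 1
Result = F1


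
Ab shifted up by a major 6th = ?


major 6th: 6 letter names, 9 semitones
Letter: A + 5 → F
Pitch: Ab + 9 semitones, spelled as an F → F
= F


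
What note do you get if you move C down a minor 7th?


minor 7th: 7 letter names, 10 semitones
Letter: C - 6 → D
Pitch: C - 10 semitones, spelled as a D → D
= D


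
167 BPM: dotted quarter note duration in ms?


Solution.
One quarter-note beat = 60000 / BPM = 60000 / 167 ms
Dotted quarter note = 3/2 × quarter note
Duration = 3/2 × 60000 / 167 = 90000 / 167
= 538.9 ms


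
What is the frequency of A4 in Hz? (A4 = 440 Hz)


f = 440 × 2^(n/12) where n = semitones from A4
A4: 0 semitones from A4
f = 440 × 2^(0/12)
f = 440.00 Hz


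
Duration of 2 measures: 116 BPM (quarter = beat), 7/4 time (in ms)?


Working:
Quarter-note beat duration = 60000 / 116 ms
Beats per measure (7/4) = 7
One measure = 7 × 60000 / 116 = 420000 / 116 ms
2 measures = 2 × 420000 / 116 = 840000 / 116
= 7241.4 ms


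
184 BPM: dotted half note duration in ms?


Working:
One quarter-note beat = 60000 / BPM = 60000 / 184 ms
Dotted half note = 3 × quarter note
Duration = 3 × 60000 / 184 = 180000 / 184
= 978.3 ms


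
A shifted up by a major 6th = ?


Reasoning:
major 6th: 6 letter names, 9 semitones
Letter: A + 5 → F
Pitch: A + 9 semitones, spelled as an F → F#
= F#


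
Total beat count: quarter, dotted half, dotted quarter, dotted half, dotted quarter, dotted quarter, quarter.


Beat values:
  quarter = 1 beat
  dotted half = 3 beats
  dotted quarter = 1.5 beats
  dotted half = 3 beats
  dotted quarter = 1.5 beats
  dotted quarter = 1.5 beats
  quarter = 1 beat
Sum = 1 + 3 + 1.5 + 3 + 1.5 + 1.5 + 1
= 12.5 beats


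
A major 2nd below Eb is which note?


A 2nd spans 2 letter names, so from E we land on D
A major 2nd = 2 semitones below Eb
Spell D at that pitch: Db
= Db


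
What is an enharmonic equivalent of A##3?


Enharmonic notes sound the same pitch but are spelled with different letter names
A## and B name the same pitch class
= B3


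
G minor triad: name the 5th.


Working:
Minor triad = root + minor 3rd (3 semitones) + perfect 5th (7 semitones)
A triad on G stacks thirds, so the chord tones use letter names G-B-D
Root: G
Minor 3rd above G: Bb
Perfect 5th above G: D
The 5th = D


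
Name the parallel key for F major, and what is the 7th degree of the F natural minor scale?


Parallel keys share the same tonic but differ in mode
F major → parallel is F minor
F natural minor scale: F G Ab Bb C Db Eb
= F minor; 7th degree = Eb


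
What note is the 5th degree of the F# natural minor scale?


Step by step:
Natural minor scale pattern: W-H-W-W-H-W-W (2-1-2-2-1-2-2 semitones)
Starting from F#:
  F# + 2 semitones → G#
  G# + 1 semitone → A
  A + 2 semitones → B
  B + 2 semitones → C#
  C# + 1 semitone → D
  D + 2 semitones → E
  E + 2 semitones → F#
Scale: F# G# A B C# D E
Degree 5 = C#


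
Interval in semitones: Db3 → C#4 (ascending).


Absolute semitone position = octave×12 + chromatic position
Db3: 3×12 + 1 = 37
C#4: 4×12 + 1 = 49
Difference = 49 - 37 = 12
= 12 semitones


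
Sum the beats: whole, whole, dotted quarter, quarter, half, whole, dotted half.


Beat values:
  whole = 4 beats
  whole = 4 beats
  dotted quarter = 1.5 beats
  quarter = 1 beat
  half = 2 beats
  whole = 4 beats
  dotted half = 3 beats
Sum = 4 + 4 + 1.5 + 1 + 2 + 4 + 3
= 19.5 beats


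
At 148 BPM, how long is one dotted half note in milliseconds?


Reasoning:
One quarter-note beat = 60000 / BPM = 60000 / 148 ms
Dotted half note = 3 × quarter note
Duration = 3 × 60000 / 148 = 180000 / 148
= 1216.2 ms


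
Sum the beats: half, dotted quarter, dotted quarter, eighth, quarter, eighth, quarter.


Beat values:
  half = 2 beats
  dotted quarter = 1.5 beats
  dotted quarter = 1.5 beats
  eighth = 0.5 beats
  quarter = 1 beat
  eighth = 0.5 beats
  quarter = 1 beat
Sum = 2 + 1.5 + 1.5 + 0.5 + 1 + 0.5 + 1
= 8 beats


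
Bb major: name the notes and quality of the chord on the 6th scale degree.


Solution.
Bb major scale: Bb C D Eb F G A
Diatonic triad on degree 6 stacks scale notes 6, 1, 3: G Bb D
G→Bb = 3 semitones; G→D = 7 semitones → minor triad
= G Bb D (minor)


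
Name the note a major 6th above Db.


Solution.
A 6th spans 6 letter names, so from D we land on B
A major 6th = 9 semitones above Db
Spell B at that pitch: Bb
= Bb


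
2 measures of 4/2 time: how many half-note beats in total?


Reasoning:
Time signature 4/2: the bottom number 2 means the half note gets one count
The top number 4 means 4 half-note beats per measure
Total = 4 × 2 measures
= 8 half-note beats


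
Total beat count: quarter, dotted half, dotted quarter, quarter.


Beat values:
  quarter = 1 beat
  dotted half = 3 beats
  dotted quarter = 1.5 beats
  quarter = 1 beat
Sum = 1 + 3 + 1.5 + 1
= 6.5 beats


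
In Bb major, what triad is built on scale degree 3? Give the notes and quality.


Step by step:
Bb major scale: Bb C D Eb F G A
Diatonic triad on degree 3 stacks scale notes 3, 5, 7: D F A
D→F = 3 semitones; D→A = 7 semitones → minor triad
= D F A (minor)


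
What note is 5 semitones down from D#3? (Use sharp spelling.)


D#3: chromatic position 3 in octave 3 → absolute = 3×12 + 3 = 39
Transpose down 5: 39 - 5 = 34
34 = 2×12 + 10 → A# in octave 2
Result = A#2


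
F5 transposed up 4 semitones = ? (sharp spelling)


Reasoning:
F5: chromatic position 5 in octave 5 → absolute = 5×12 + 5 = 65
Transpose up 4: 65 + 4 = 69
69 = 5×12 + 9 → A in octave 5
Result = A5


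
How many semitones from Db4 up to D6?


Solution.
Absolute semitone position = octave×12 + chromatic position
Db4: 4×12 + 1 = 49
D6: 6×12 + 2 = 74
Difference = 74 - 49 = 25
= 25 semitones


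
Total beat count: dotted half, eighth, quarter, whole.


Solution.
Beat values:
  dotted half = 3 beats
  eighth = 0.5 beats
  quarter = 1 beat
  whole = 4 beats
Sum = 3 + 0.5 + 1 + 4
= 8.5 beats


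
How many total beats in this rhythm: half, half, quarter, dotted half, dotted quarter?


Solution.
Beat values:
  half = 2 beats
  half = 2 beats
  quarter = 1 beat
  dotted half = 3 beats
  dotted quarter = 1.5 beats
Sum = 2 + 2 + 1 + 3 + 1.5
= 9.5 beats


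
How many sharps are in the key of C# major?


Working:
Sharp major keys follow the circle of fifths: C(0), G(1), D(2), A(3), E(4), B(5), F#(6), C#(7)
C# major has 7 sharps
Order of sharps: F# C# G# D# A# E# B# → first 7: F#, C#, G#, D#, A#, E#, B#
= 7 sharps


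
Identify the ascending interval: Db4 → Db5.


Step by step:
Letter names: D → D spans 8 letter names → an octave
Semitones: Db4 → Db5 = 12 half-steps
An octave of 12 semitones is a perfect octave
= perfect octave


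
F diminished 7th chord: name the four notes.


Solution.
Diminished 7th chord = root + minor 3rd + diminished 5th + diminished 7th
Seventh chords stack in thirds, so the letter names are F-A-C-E
Root: F
Minor 3rd above F: Ab
Diminished 5th above F: Cb
Diminished 7th above F: Ebb
Chord = F Ab Cb Ebb


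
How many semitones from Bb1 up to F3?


Let's work it out.
Absolute semitone position = octave×12 + chromatic position
Bb1: 1×12 + 10 = 22
F3: 3×12 + 5 = 41
Difference = 41 - 22 = 19
= 19 semitones


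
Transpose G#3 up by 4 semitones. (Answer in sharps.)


Step by step:
G#3: chromatic position 8 in octave 3 → absolute = 3×12 + 8 = 44
Transpose up 4: 44 + 4 = 48
48 = 4×12 + 0 → C in octave 4
Result = C4


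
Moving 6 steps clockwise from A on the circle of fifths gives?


Each clockwise step on the circle of fifths moves up a perfect 5th
From A: A → E → B → F#/Gb → Db → Ab → Eb
= Eb


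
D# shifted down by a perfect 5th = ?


perfect 5th: 5 letter names, 7 semitones
Letter: D - 4 → G
Pitch: D# - 7 semitones, spelled as a G → G#
= G#


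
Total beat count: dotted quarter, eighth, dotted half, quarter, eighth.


Beat values:
  dotted quarter = 1.5 beats
  eighth = 0.5 beats
  dotted half = 3 beats
  quarter = 1 beat
  eighth = 0.5 beats
Sum = 1.5 + 0.5 + 3 + 1 + 0.5
= 6.5 beats


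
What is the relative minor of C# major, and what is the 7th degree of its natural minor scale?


Reasoning:
The relative minor shares the major's key signature and starts on its 6th degree
6th degree = a major 6th above the tonic; a major 6th above C# is A#
→ relative minor of C# major is A# minor
A# natural minor scale: A# B# C# D# E# F# G#
= A# minor; 7th degree = G#


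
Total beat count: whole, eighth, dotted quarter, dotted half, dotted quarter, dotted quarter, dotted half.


Working:
Beat values:
  whole = 4 beats
  eighth = 0.5 beats
  dotted quarter = 1.5 beats
  dotted half = 3 beats
  dotted quarter = 1.5 beats
  dotted quarter = 1.5 beats
  dotted half = 3 beats
Sum = 4 + 0.5 + 1.5 + 3 + 1.5 + 1.5 + 3
= 15 beats


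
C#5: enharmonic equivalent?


Reasoning:
Enharmonic notes sound the same pitch but are spelled with different letter names
C# and Db name the same pitch class
= Db5


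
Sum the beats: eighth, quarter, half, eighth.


Reasoning:
Beat values:
  eighth = 0.5 beats
  quarter = 1 beat
  half = 2 beats
  eighth = 0.5 beats
Sum = 0.5 + 1 + 2 + 0.5
= 4 beats


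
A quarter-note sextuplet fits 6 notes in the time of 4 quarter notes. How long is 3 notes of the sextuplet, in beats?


Solution.
Sextuplet: 6 notes occupy the space of 4 quarter notes
Space = 4 × 1 = 4 beats
Each sextuplet note = 4 / 6 = 2/3 beats
3 notes = 3 × 2/3 = 2
= 2 beats


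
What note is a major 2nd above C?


Reasoning:
A 2nd spans 2 letter names, so from C we land on D
A major 2nd = 2 semitones above C
Spell D at that pitch: D
= D


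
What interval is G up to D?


Reasoning:
Letter names: G → D spans 5 letter names → a 5th
Semitones: G → D = 7 half-steps
A 5th of 7 semitones is a perfect 5th
= perfect 5th


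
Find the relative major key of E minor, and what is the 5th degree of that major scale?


The relative major shares the key signature and is a minor 3rd above the minor tonic
A minor 3rd above E is G
→ relative major of E minor is G major
G major scale: G A B C D E F#
= G major; 5th degree = D


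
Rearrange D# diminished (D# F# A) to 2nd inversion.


Step by step:
Root position: D# F# A
2nd inversion: move root and 3rd up an octave
Bass note: A
Notes (bottom to top) = A D# F#


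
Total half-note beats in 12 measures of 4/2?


Time signature 4/2: the bottom number 2 means the half note gets one count
The top number 4 means 4 half-note beats per measure
Total = 4 × 12 measures
= 48 half-note beats


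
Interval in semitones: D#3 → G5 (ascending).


Absolute semitone position = octave×12 + chromatic position
D#3: 3×12 + 3 = 39
G5: 5×12 + 7 = 67
Difference = 67 - 39 = 28
= 28 semitones


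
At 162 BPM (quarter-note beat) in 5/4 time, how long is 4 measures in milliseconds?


Step by step:
Quarter-note beat duration = 60000 / 162 ms
Beats per measure (5/4) = 5
One measure = 5 × 60000 / 162 = 300000 / 162 ms
4 measures = 4 × 300000 / 162 = 1200000 / 162
= 7407.4 ms


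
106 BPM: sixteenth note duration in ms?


Reasoning:
One quarter-note beat = 60000 / BPM = 60000 / 106 ms
Sixteenth note = 1/4 × quarter note
Duration = 1/4 × 60000 / 106 = 15000 / 106
= 141.5 ms


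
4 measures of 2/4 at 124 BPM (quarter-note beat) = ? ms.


Quarter-note beat duration = 60000 / 124 ms
Beats per measure (2/4) = 2
One measure = 2 × 60000 / 124 = 120000 / 124 ms
4 measures = 4 × 120000 / 124 = 480000 / 124
= 3871.0 ms


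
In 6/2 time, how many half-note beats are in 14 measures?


Working:
Time signature 6/2: the bottom number 2 means the half note gets one count
The top number 6 means 6 half-note beats per measure
Total = 6 × 14 measures
= 84 half-note beats


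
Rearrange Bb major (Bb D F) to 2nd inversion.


Let's work it out.
Root position: Bb D F
2nd inversion: move root and 3rd up an octave
Bass note: F
Notes (bottom to top) = F Bb D


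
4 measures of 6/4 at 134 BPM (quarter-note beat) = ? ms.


Let's work it out.
Quarter-note beat duration = 60000 / 134 ms
Beats per measure (6/4) = 6
One measure = 6 × 60000 / 134 = 360000 / 134 ms
4 measures = 4 × 360000 / 134 = 1440000 / 134
= 10746.3 ms


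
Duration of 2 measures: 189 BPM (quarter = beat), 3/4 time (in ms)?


Quarter-note beat duration = 60000 / 189 ms
Beats per measure (3/4) = 3
One measure = 3 × 60000 / 189 = 180000 / 189 ms
2 measures = 2 × 180000 / 189 = 360000 / 189
= 1904.8 ms


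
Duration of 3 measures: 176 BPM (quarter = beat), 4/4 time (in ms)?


Quarter-note beat duration = 60000 / 176 ms
Beats per measure (4/4) = 4
One measure = 4 × 60000 / 176 = 240000 / 176 ms
3 measures = 3 × 240000 / 176 = 720000 / 176
= 4090.9 ms


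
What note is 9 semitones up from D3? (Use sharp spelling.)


Reasoning:
D3: chromatic position 2 in octave 3 → absolute = 3×12 + 2 = 38
Transpose up 9: 38 + 9 = 47
47 = 3×12 + 11 → B in octave 3
Result = B3


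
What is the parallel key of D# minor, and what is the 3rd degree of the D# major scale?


Reasoning:
Parallel keys share the same tonic but differ in mode
D# minor → parallel is D# major
D# major scale: D# E# F## G# A# B# C##
= D# major; 3rd degree = F##


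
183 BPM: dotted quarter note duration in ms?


Working:
One quarter-note beat = 60000 / BPM = 60000 / 183 ms
Dotted quarter note = 3/2 × quarter note
Duration = 3/2 × 60000 / 183 = 90000 / 183
= 491.8 ms


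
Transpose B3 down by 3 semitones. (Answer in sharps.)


B3: chromatic position 11 in octave 3 → absolute = 3×12 + 11 = 47
Transpose down 3: 47 - 3 = 44
44 = 3×12 + 8 → G# in octave 3
Result = G#3


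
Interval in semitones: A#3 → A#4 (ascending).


Reasoning:
Absolute semitone position = octave×12 + chromatic position
A#3: 3×12 + 10 = 46
A#4: 4×12 + 10 = 58
Difference = 58 - 46 = 12
= 12 semitones


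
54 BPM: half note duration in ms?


Solution.
One quarter-note beat = 60000 / BPM = 60000 / 54 ms
Half note = 2 × quarter note
Duration = 2 × 60000 / 54 = 120000 / 54
= 2222.2 ms


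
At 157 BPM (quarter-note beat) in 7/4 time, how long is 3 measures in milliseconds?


Quarter-note beat duration = 60000 / 157 ms
Beats per measure (7/4) = 7
One measure = 7 × 60000 / 157 = 420000 / 157 ms
3 measures = 3 × 420000 / 157 = 1260000 / 157
= 8025.5 ms


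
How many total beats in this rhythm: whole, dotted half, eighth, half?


Step by step:
Beat values:
  whole = 4 beats
  dotted half = 3 beats
  eighth = 0.5 beats
  half = 2 beats
Sum = 4 + 3 + 0.5 + 2
= 9.5 beats


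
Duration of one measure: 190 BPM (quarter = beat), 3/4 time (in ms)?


Let's work it out.
Quarter-note beat duration = 60000 / 190 ms
Beats per measure (3/4) = 3
One measure = 3 × 60000 / 190 = 180000 / 190 ms
= 947.4 ms


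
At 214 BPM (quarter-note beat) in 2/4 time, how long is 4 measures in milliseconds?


Solution.
Quarter-note beat duration = 60000 / 214 ms
Beats per measure (2/4) = 2
One measure = 2 × 60000 / 214 = 120000 / 214 ms
4 measures = 4 × 120000 / 214 = 480000 / 214
= 2243.0 ms


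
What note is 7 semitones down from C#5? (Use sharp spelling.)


Solution.
C#5: chromatic position 1 in octave 5 → absolute = 5×12 + 1 = 61
Transpose down 7: 61 - 7 = 54
54 = 4×12 + 6 → F# in octave 4
Result = F#4


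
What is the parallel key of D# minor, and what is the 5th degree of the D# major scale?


Working:
Parallel keys share the same tonic but differ in mode
D# minor → parallel is D# major
D# major scale: D# E# F## G# A# B# C##
= D# major; 5th degree = A#


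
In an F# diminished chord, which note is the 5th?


Working:
Diminished triad = root + minor 3rd (3 semitones) + diminished 5th (6 semitones)
A triad on F# stacks thirds, so the chord tones use letter names F-A-C
Root: F#
Minor 3rd above F#: A
Diminished 5th above F#: C
The 5th = C


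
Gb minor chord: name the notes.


Reasoning:
Minor triad = root + minor 3rd (3 semitones) + perfect 5th (7 semitones)
A triad on Gb stacks thirds, so the chord tones use letter names G-B-D
Root: Gb
Minor 3rd above Gb: Bbb
Perfect 5th above Gb: Db
Chord = Gb Bbb Db


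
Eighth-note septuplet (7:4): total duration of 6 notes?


Step by step:
Septuplet: 7 notes occupy the space of 4 eighth notes
Space = 4 × 1/2 = 2 beats
Each septuplet note = 2 / 7 = 2/7 beats
6 notes = 6 × 2/7 = 12/7
= 12/7 beats


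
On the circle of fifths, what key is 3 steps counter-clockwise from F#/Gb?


Let's work it out.
Each counter-clockwise step moves down a perfect 5th (= up a perfect 4th)
From F#/Gb: F#/Gb → B → E → A
= A


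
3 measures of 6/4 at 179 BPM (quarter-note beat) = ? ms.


Step by step:
Quarter-note beat duration = 60000 / 179 ms
Beats per measure (6/4) = 6
One measure = 6 × 60000 / 179 = 360000 / 179 ms
3 measures = 3 × 360000 / 179 = 1080000 / 179
= 6033.5 ms


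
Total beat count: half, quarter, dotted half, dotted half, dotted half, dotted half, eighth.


Beat values:
  half = 2 beats
  quarter = 1 beat
  dotted half = 3 beats
  dotted half = 3 beats
  dotted half = 3 beats
  dotted half = 3 beats
  eighth = 0.5 beats
Sum = 2 + 1 + 3 + 3 + 3 + 3 + 0.5
= 15.5 beats


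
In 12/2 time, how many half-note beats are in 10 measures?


Working:
Time signature 12/2: the bottom number 2 means the half note gets one count
The top number 12 means 12 half-note beats per measure
Total = 12 × 10 measures
= 120 half-note beats


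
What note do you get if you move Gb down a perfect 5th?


Solution.
perfect 5th: 5 letter names, 7 semitones
Letter: G - 4 → C
Pitch: Gb - 7 semitones, spelled as a C → Cb
= Cb


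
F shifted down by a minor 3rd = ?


Working:
minor 3rd: 3 letter names, 3 semitones
Letter: F - 2 → D
Pitch: F - 3 semitones, spelled as a D → D
= D


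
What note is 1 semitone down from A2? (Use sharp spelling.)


A2: chromatic position 9 in octave 2 → absolute = 2×12 + 9 = 33
Transpose down 1: 33 - 1 = 32
32 = 2×12 + 8 → G# in octave 2
Result = G#2


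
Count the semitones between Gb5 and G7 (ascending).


Solution.
Absolute semitone position = octave×12 + chromatic position
Gb5: 5×12 + 6 = 66
G7: 7×12 + 7 = 91
Difference = 91 - 66 = 25
= 25 semitones


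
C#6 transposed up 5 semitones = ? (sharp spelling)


Step by step:
C#6: chromatic position 1 in octave 6 → absolute = 6×12 + 1 = 73
Transpose up 5: 73 + 5 = 78
78 = 6×12 + 6 → F# in octave 6
Result = F#6


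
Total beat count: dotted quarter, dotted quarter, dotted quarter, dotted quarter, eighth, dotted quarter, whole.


Beat values:
  dotted quarter = 1.5 beats
  dotted quarter = 1.5 beats
  dotted quarter = 1.5 beats
  dotted quarter = 1.5 beats
  eighth = 0.5 beats
  dotted quarter = 1.5 beats
  whole = 4 beats
Sum = 1.5 + 1.5 + 1.5 + 1.5 + 0.5 + 1.5 + 4
= 12 beats


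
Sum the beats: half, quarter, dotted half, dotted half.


Solution.
Beat values:
  half = 2 beats
  quarter = 1 beat
  dotted half = 3 beats
  dotted half = 3 beats
Sum = 2 + 1 + 3 + 3
= 9 beats


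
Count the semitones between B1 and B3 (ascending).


Working:
Absolute semitone position = octave×12 + chromatic position
B1: 1×12 + 11 = 23
B3: 3×12 + 11 = 47
Difference = 47 - 23 = 24
= 24 semitones


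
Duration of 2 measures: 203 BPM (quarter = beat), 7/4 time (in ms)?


Reasoning:
Quarter-note beat duration = 60000 / 203 ms
Beats per measure (7/4) = 7
One measure = 7 × 60000 / 203 = 420000 / 203 ms
2 measures = 2 × 420000 / 203 = 840000 / 203
= 4137.9 ms


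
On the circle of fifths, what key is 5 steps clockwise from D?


Step by step:
Each clockwise step on the circle of fifths moves up a perfect 5th
From D: D → A → E → B → F#/Gb → Db
= Db


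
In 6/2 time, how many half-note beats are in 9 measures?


Let's work it out.
Time signature 6/2: the bottom number 2 means the half note gets one count
The top number 6 means 6 half-note beats per measure
Total = 6 × 9 measures
= 54 half-note beats


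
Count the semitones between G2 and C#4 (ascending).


Step by step:
Absolute semitone position = octave×12 + chromatic position
G2: 2×12 + 7 = 31
C#4: 4×12 + 1 = 49
Difference = 49 - 31 = 18
= 18 semitones


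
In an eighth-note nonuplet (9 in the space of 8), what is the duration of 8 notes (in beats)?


Step by step:
Nonuplet: 9 notes occupy the space of 8 eighth notes
Space = 8 × 1/2 = 4 beats
Each nonuplet note = 4 / 9 = 4/9 beats
8 notes = 8 × 4/9 = 32/9
= 32/9 beats


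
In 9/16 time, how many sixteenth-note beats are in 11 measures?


Time signature 9/16: the bottom number 16 means the sixteenth note gets one count
The top number 9 means 9 sixteenth-note beats per measure
Total = 9 × 11 measures
= 99 sixteenth-note beats


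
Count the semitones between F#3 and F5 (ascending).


Solution.
Absolute semitone position = octave×12 + chromatic position
F#3: 3×12 + 6 = 42
F5: 5×12 + 5 = 65
Difference = 65 - 42 = 23
= 23 semitones


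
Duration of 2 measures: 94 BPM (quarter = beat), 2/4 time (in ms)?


Solution.
Quarter-note beat duration = 60000 / 94 ms
Beats per measure (2/4) = 2
One measure = 2 × 60000 / 94 = 120000 / 94 ms
2 measures = 2 × 120000 / 94 = 240000 / 94
= 2553.2 ms


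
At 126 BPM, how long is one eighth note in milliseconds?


Reasoning:
One quarter-note beat = 60000 / BPM = 60000 / 126 ms
Eighth note = 1/2 × quarter note
Duration = 1/2 × 60000 / 126 = 30000 / 126
= 238.1 ms


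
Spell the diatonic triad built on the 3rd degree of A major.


Reasoning:
A major scale: A B C# D E F# G#
Diatonic triad on degree 3 stacks scale notes 3, 5, 7: C# E G#
C#→E = 3 semitones; C#→G# = 7 semitones → minor triad
= C# E G# (minor)


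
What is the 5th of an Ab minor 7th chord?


Let's work it out.
Minor 7th chord = root + minor 3rd + perfect 5th + minor 7th
Seventh chords stack in thirds, so the letter names are A-C-E-G
Root: Ab
Minor 3rd above Ab: Cb
Perfect 5th above Ab: Eb
Minor 7th above Ab: Gb
The 5th = Eb


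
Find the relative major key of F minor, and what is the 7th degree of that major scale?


Solution.
The relative major shares the key signature and is a minor 3rd above the minor tonic
A minor 3rd above F is Ab
→ relative major of F minor is Ab major
Ab major scale: Ab Bb C Db Eb F G
= Ab major; 7th degree = G


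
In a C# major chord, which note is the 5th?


Step by step:
Major triad = root + major 3rd (4 semitones) + perfect 5th (7 semitones)
A triad on C# stacks thirds, so the chord tones use letter names C-E-G
Root: C#
Major 3rd above C#: E#
Perfect 5th above C#: G#
The 5th = G#


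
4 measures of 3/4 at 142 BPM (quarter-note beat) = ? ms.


Quarter-note beat duration = 60000 / 142 ms
Beats per measure (3/4) = 3
One measure = 3 × 60000 / 142 = 180000 / 142 ms
4 measures = 4 × 180000 / 142 = 720000 / 142
= 5070.4 ms


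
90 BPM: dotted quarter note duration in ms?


One quarter-note beat = 60000 / BPM = 60000 / 90 ms
Dotted quarter note = 3/2 × quarter note
Duration = 3/2 × 60000 / 90 = 90000 / 90
= 1000.0 ms


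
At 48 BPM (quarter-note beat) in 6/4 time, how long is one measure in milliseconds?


Step by step:
Quarter-note beat duration = 60000 / 48 ms
Beats per measure (6/4) = 6
One measure = 6 × 60000 / 48 = 360000 / 48 ms
= 7500.0 ms


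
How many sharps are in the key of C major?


Let's work it out.
Sharp major keys follow the circle of fifths: C(0), G(1), D(2), A(3), E(4), B(5), F#(6), C#(7)
C major has 0 sharps
= 0 sharps


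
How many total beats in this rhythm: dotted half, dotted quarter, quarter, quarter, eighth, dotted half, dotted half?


Let's work it out.
Beat values:
  dotted half = 3 beats
  dotted quarter = 1.5 beats
  quarter = 1 beat
  quarter = 1 beat
  eighth = 0.5 beats
  dotted half = 3 beats
  dotted half = 3 beats
Sum = 3 + 1.5 + 1 + 1 + 0.5 + 3 + 3
= 13 beats


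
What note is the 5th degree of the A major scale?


Major scale pattern: W-W-H-W-W-W-H (2-2-1-2-2-2-1 semitones)
Starting from A:
  A + 2 semitones → B
  B + 2 semitones → C#
  C# + 1 semitone → D
  D + 2 semitones → E
  E + 2 semitones → F#
  F# + 2 semitones → G#
  G# + 1 semitone → A
Scale: A B C# D E F# G#
Degree 5 = E


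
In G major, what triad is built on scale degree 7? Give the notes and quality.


Working:
G major scale: G A B C D E F#
Diatonic triad on degree 7 stacks scale notes 7, 2, 4: F# A C
F#→A = 3 semitones; F#→C = 6 semitones → diminished triad
= F# A C (diminished)


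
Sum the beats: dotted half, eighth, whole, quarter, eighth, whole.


Solution.
Beat values:
  dotted half = 3 beats
  eighth = 0.5 beats
  whole = 4 beats
  quarter = 1 beat
  eighth = 0.5 beats
  whole = 4 beats
Sum = 3 + 0.5 + 4 + 1 + 0.5 + 4
= 13 beats


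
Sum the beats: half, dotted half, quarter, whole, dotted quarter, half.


Working:
Beat values:
  half = 2 beats
  dotted half = 3 beats
  quarter = 1 beat
  whole = 4 beats
  dotted quarter = 1.5 beats
  half = 2 beats
Sum = 2 + 3 + 1 + 4 + 1.5 + 2
= 13.5 beats


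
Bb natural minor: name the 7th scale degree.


Natural minor scale pattern: W-H-W-W-H-W-W (2-1-2-2-1-2-2 semitones)
Starting from Bb:
  Bb + 2 semitones → C
  C + 1 semitone → Db
  Db + 2 semitones → Eb
  Eb + 2 semitones → F
  F + 1 semitone → Gb
  Gb + 2 semitones → Ab
  Ab + 2 semitones → Bb
Scale: Bb C Db Eb F Gb Ab
Degree 7 = Ab


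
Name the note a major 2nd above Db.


Step by step:
A 2nd spans 2 letter names, so from D we land on E
A major 2nd = 2 semitones above Db
Spell E at that pitch: Eb
= Eb


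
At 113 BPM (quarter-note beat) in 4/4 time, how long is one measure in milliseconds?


Step by step:
Quarter-note beat duration = 60000 / 113 ms
Beats per measure (4/4) = 4
One measure = 4 × 60000 / 113 = 240000 / 113 ms
= 2123.9 ms


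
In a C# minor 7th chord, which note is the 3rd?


Let's work it out.
Minor 7th chord = root + minor 3rd + perfect 5th + minor 7th
Seventh chords stack in thirds, so the letter names are C-E-G-B
Root: C#
Minor 3rd above C#: E
Perfect 5th above C#: G#
Minor 7th above C#: B
The 3rd = E


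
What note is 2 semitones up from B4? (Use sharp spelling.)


B4: chromatic position 11 in octave 4 → absolute = 4×12 + 11 = 59
Transpose up 2: 59 + 2 = 61
61 = 5×12 + 1 → C# in octave 5
Result = C#5


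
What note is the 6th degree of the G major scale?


Reasoning:
Major scale pattern: W-W-H-W-W-W-H (2-2-1-2-2-2-1 semitones)
Starting from G:
  G + 2 semitones → A
  A + 2 semitones → B
  B + 1 semitone → C
  C + 2 semitones → D
  D + 2 semitones → E
  E + 2 semitones → F#
  F# + 1 semitone → G
Scale: G A B C D E F#
Degree 6 = E


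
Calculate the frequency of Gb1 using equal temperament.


f = 440 × 2^(n/12) where n = semitones from A4
Gb1: -39 semitones from A4
f = 440 × 2^(-39/12)
f = 46.25 Hz


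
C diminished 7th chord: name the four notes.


Let's work it out.
Diminished 7th chord = root + minor 3rd + diminished 5th + diminished 7th
Seventh chords stack in thirds, so the letter names are C-E-G-B
Root: C
Minor 3rd above C: Eb
Diminished 5th above C: Gb
Diminished 7th above C: Bbb
Chord = C Eb Gb Bbb


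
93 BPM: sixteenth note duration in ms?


Reasoning:
One quarter-note beat = 60000 / BPM = 60000 / 93 ms
Sixteenth note = 1/4 × quarter note
Duration = 1/4 × 60000 / 93 = 15000 / 93
= 161.3 ms


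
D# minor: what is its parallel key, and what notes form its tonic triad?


Step by step:
Parallel keys share the same tonic but differ in mode
D# minor → parallel is D# major
Tonic triad of D# major = D# F## A#
= D# major; triad = D# F## A#


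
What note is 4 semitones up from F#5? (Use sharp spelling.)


F#5: chromatic position 6 in octave 5 → absolute = 5×12 + 6 = 66
Transpose up 4: 66 + 4 = 70
70 = 5×12 + 10 → A# in octave 5
Result = A#5


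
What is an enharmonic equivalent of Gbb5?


Let's work it out.
Enharmonic notes sound the same pitch but are spelled with different letter names
Gbb and F name the same pitch class
= F5


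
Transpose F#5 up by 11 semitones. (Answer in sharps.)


F#5: chromatic position 6 in octave 5 → absolute = 5×12 + 6 = 66
Transpose up 11: 66 + 11 = 77
77 = 6×12 + 5 → F in octave 6
Result = F6


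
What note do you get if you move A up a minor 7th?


Step by step:
minor 7th: 7 letter names, 10 semitones
Letter: A + 6 → G
Pitch: A + 10 semitones, spelled as a G → G
= G


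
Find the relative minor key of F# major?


The relative minor shares the major's key signature and starts on its 6th degree
6th degree = a major 6th above the tonic; a major 6th above F# is D#
→ relative minor of F# major is D# minor
= D# minor


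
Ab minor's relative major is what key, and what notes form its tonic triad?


The relative major shares the key signature and is a minor 3rd above the minor tonic
A minor 3rd above Ab is Cb
→ relative major of Ab minor is Cb major
Tonic triad of Cb major = root + major 3rd + perfect 5th = Cb Eb Gb
= Cb major; triad = Cb Eb Gb


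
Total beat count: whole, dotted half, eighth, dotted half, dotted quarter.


Let's work it out.
Beat values:
  whole = 4 beats
  dotted half = 3 beats
  eighth = 0.5 beats
  dotted half = 3 beats
  dotted quarter = 1.5 beats
Sum = 4 + 3 + 0.5 + 3 + 1.5
= 12 beats


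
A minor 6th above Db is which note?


A 6th spans 6 letter names, so from D we land on B
A minor 6th = 8 semitones above Db
Spell B at that pitch: Bbb
= Bbb


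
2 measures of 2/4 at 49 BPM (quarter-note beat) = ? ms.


Quarter-note beat duration = 60000 / 49 ms
Beats per measure (2/4) = 2
One measure = 2 × 60000 / 49 = 120000 / 49 ms
2 measures = 2 × 120000 / 49 = 240000 / 49
= 4898.0 ms


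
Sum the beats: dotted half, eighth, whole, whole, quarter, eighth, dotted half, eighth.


Working:
Beat values:
  dotted half = 3 beats
  eighth = 0.5 beats
  whole = 4 beats
  whole = 4 beats
  quarter = 1 beat
  eighth = 0.5 beats
  dotted half = 3 beats
  eighth = 0.5 beats
Sum = 3 + 0.5 + 4 + 4 + 1 + 0.5 + 3 + 0.5
= 16.5 beats


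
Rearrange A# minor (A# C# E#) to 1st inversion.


Reasoning:
Root position: A# C# E#
1st inversion: move root up an octave
Bass note: C#
Notes (bottom to top) = C# E# A#


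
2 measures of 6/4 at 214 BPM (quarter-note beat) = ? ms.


Working:
Quarter-note beat duration = 60000 / 214 ms
Beats per measure (6/4) = 6
One measure = 6 × 60000 / 214 = 360000 / 214 ms
2 measures = 2 × 360000 / 214 = 720000 / 214
= 3364.5 ms


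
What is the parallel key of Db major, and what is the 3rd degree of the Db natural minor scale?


Solution.
Parallel keys share the same tonic but differ in mode
Db major → parallel is Db minor
Db natural minor scale: Db Eb Fb Gb Ab Bbb Cb
= Db minor; 3rd degree = Fb


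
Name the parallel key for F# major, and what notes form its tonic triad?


Parallel keys share the same tonic but differ in mode
F# major → parallel is F# minor
Tonic triad of F# minor = F# A C#
= F# minor; triad = F# A C#
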